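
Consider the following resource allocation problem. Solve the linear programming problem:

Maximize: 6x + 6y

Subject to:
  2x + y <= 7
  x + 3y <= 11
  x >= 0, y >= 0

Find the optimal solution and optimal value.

Feasible vertices: (0, 0), (0, 11/3), (2, 3), (7/2, 0)
Objective 6x + 6y at each:
  (0, 0): 0
  (0, 11/3): 22
  (2, 3): 30
  (7/2, 0): 21
Maximum is 30 at (2, 3).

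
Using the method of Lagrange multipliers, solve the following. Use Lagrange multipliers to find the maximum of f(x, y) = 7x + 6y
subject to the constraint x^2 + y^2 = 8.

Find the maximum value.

Set up Lagrange conditions: grad f = lambda * grad g
  7 = 2*lambda*x
  6 = 2*lambda*y
From these: x/y = 7/6, so x = 7t, y = 6t for some t.
Substitute into constraint: (7t)^2 + (6t)^2 = 8
  t^2 * 85 = 8
  t = sqrt(8/85)
Maximum = 7*x + 6*y = (7^2 + 6^2)*t = 85 * sqrt(8/85) = sqrt(680)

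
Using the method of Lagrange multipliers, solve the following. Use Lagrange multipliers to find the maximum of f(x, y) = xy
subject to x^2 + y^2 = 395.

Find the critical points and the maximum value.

Lagrange conditions: y = 2*lambda*x and x = 2*lambda*y
If x = 0 then y = 0, violating the constraint, so x, y != 0.
Dividing: y/x = x/y => x^2 = y^2 => y = x or y = -x
Constraint: 2x^2 = 395 => x^2 = 395/2 => x = +/-sqrt(395/2)
Critical points: (sqrt(395/2), sqrt(395/2)), (-sqrt(395/2), -sqrt(395/2)), (sqrt(395/2), -sqrt(395/2)), (-sqrt(395/2), sqrt(395/2))
  y = x:  xy = x^2 = 395/2  at (sqrt(395/2), sqrt(395/2)) and (-sqrt(395/2), -sqrt(395/2))
  y = -x: xy = -x^2 = -395/2 at (sqrt(395/2), -sqrt(395/2)) and (-sqrt(395/2), sqrt(395/2))
Maximum xy = 395/2 at (sqrt(395/2), sqrt(395/2)) and (-sqrt(395/2), -sqrt(395/2))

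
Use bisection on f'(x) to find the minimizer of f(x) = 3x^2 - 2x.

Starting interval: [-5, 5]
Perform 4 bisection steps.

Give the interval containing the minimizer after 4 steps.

Finding critical point of f(x) = 3x^2 - 2x using bisection on f'(x) = 6x + -2.
f'(x) = 0 when x = 1/3.
Starting interval: [-5, 5]
Step 1: mid = 0, f'(mid) = -2, new interval = [0, 5]
Step 2: mid = 5/2, f'(mid) = 13, new interval = [0, 5/2]
Step 3: mid = 5/4, f'(mid) = 11/2, new interval = [0, 5/4]
Step 4: mid = 5/8, f'(mid) = 7/4, new interval = [0, 5/8]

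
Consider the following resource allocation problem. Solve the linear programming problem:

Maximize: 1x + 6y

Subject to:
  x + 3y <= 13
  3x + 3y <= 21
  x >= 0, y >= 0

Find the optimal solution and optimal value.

Feasible vertices: (0, 0), (0, 13/3), (4, 3), (7, 0)
Objective 1x + 6y at each:
  (0, 0): 0
  (0, 13/3): 26
  (4, 3): 22
  (7, 0): 7
Maximum is 26 at (0, 13/3).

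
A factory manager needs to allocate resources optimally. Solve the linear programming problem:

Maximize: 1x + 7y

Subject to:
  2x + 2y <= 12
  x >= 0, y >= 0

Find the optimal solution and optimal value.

The feasible region has vertices at [(0, 0), (6, 0), (0, 6)].
Checking objective 1x + 7y at each vertex:
  (0, 0): 1*0 + 7*0 = 0
  (6, 0): 1*6 + 7*0 = 6
  (0, 6): 1*0 + 7*6 = 42
Maximum is 42 at (0, 6).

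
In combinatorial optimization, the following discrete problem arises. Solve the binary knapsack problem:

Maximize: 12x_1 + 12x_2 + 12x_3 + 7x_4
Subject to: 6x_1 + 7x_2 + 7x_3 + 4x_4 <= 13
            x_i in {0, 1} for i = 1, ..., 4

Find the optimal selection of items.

Items: item 1 (v=12, w=6), item 2 (v=12, w=7), item 3 (v=12, w=7), item 4 (v=7, w=4)
Capacity: 13
Checking all 16 subsets (w = total weight, v = total value):
  {}: w = 0, v = 0
  {1}: w = 6, v = 12
  {2}: w = 7, v = 12
  {3}: w = 7, v = 12
  {4}: w = 4, v = 7
  {1, 2}: w = 13, v = 24
  {1, 3}: w = 13, v = 24
  {1, 4}: w = 10, v = 19
  {2, 3}: w = 14 > 13, infeasible
  {2, 4}: w = 11, v = 19
  {3, 4}: w = 11, v = 19
  {1, 2, 3}: w = 20 > 13, infeasible
  {1, 2, 4}: w = 17 > 13, infeasible
  {1, 3, 4}: w = 17 > 13, infeasible
  {2, 3, 4}: w = 18 > 13, infeasible
  {1, 2, 3, 4}: w = 24 > 13, infeasible
Best feasible subset: items [1, 2]
(The same value 24 is also attained by {1, 3}.)
Total weight: 13 <= 13, total value: 24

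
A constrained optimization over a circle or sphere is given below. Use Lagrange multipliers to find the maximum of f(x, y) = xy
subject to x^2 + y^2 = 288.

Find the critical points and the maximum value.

Lagrange conditions: y = 2*lambda*x and x = 2*lambda*y
If x = 0 then y = 0, violating the constraint, so x, y != 0.
Dividing: y/x = x/y => x^2 = y^2 => y = x or y = -x
Constraint: 2x^2 = 288 => x^2 = 144 => x = +/-12
Critical points: (12, 12), (-12, -12), (12, -12), (-12, 12)
  y = x:  xy = x^2 = 144  at (12, 12) and (-12, -12)
  y = -x: xy = -x^2 = -144 at (12, -12) and (-12, 12)
Maximum xy = 144 at (12, 12) and (-12, -12)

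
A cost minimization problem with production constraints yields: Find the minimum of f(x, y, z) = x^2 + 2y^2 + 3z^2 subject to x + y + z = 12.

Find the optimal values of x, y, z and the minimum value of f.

Using Lagrange multipliers on f = x^2 + 2y^2 + 3z^2 with constraint x + y + z = 12:
Conditions: 2*1*x = lambda, 2*2*y = lambda, 2*3*z = lambda
So x = lambda/2, y = lambda/4, z = lambda/6
Substituting into constraint: lambda * (11/12) = 12
lambda = 144/11
x = 72/11, y = 36/11, z = 24/11
Minimum value = 864/11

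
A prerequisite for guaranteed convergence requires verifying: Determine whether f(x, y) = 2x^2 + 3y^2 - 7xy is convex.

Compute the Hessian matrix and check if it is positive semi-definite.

f(x,y) = 2x^2 + 3y^2 - 7xy
Hessian H = [[4, -7], [-7, 6]]
trace(H) = 10, det(H) = -25
Eigenvalues: (10 +/- sqrt(200)) / 2 = 12.07, -2.071
Since not both eigenvalues positive, f is neither convex nor concave.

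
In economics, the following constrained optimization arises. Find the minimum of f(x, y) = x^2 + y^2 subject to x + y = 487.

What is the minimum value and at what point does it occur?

Substitute y = 487 - x into f(x,y) = x^2 + y^2:
g(x) = x^2 + (487 - x)^2 = 2x^2 - 974x + 237169
g'(x) = 4x - 974 = 0  =>  x = 487/2
y = 487 - 487/2 = 487/2
Minimum value = (487/2)^2 + (487/2)^2 = 237169/2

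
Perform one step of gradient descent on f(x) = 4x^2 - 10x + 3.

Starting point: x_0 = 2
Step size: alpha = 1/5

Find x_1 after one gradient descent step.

f(x) = 4x^2 - 10x + 3
f'(x) = 8x - 10
f'(2) = 8*2 + (-10) = 6
x_1 = x_0 - alpha * f'(x_0) = 2 - 1/5 * 6 = 4/5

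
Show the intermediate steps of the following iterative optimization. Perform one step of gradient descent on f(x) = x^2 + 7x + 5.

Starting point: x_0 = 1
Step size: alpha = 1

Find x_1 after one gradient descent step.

f(x) = x^2 + 7x + 5
f'(x) = 2x + 7
f'(1) = 2*1 + (7) = 9
x_1 = x_0 - alpha * f'(x_0) = 1 - 1 * 9 = -8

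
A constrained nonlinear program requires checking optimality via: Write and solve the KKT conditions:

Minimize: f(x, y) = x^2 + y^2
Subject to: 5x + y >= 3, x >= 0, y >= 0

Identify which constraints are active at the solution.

KKT conditions for min x^2 + y^2 s.t. 5x + 1y >= 3, x >= 0, y >= 0:
Stationarity: 2x = mu*5 + mu_x, 2y = mu*1 + mu_y, with mu, mu_x, mu_y >= 0
Complementary slackness: mu*(5x + y - 3) = 0, mu_x*x = 0, mu_y*y = 0
(0, 0) is infeasible (5*0 + 1*0 < 3), so if mu = 0 stationarity would force x = mu_x/2 >= 0, y = mu_y/2 >= 0 with mu_x*x = mu_y*y = 0, i.e. x = y = 0: contradiction. Hence mu > 0 and 5x + y = 3 is active.
Try x > 0, y > 0 (so mu_x = mu_y = 0): x = 5*mu/2, y = 1*mu/2
Substitute: 5*(5*mu/2) + 1*(1*mu/2) = 3
  mu*26/2 = 3 => mu = 3/13
x* = 15/26 > 0, y* = 3/26 > 0, consistent with mu_x = mu_y = 0.
f is convex and the constraints are linear, so this KKT point is the global minimum.
f* = 9/26
Active constraints: 5x + y >= 3 (holds with equality, mu = 3/13 > 0); x >= 0 and y >= 0 are inactive (mu_x = mu_y = 0).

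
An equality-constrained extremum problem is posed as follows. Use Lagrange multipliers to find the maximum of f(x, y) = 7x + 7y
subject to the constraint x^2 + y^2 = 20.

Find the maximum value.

Set up Lagrange conditions: grad f = lambda * grad g
  7 = 2*lambda*x
  7 = 2*lambda*y
From these: x/y = 7/7, so x = 7t, y = 7t for some t.
Substitute into constraint: (7t)^2 + (7t)^2 = 20
  t^2 * 98 = 20
  t = sqrt(20/98)
Maximum = 7*x + 7*y = (7^2 + 7^2)*t = 98 * sqrt(20/98) = sqrt(1960)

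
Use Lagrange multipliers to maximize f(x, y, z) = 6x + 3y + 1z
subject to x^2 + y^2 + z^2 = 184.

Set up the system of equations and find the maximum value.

Lagrange conditions: 6 = 2*lambda*x, 3 = 2*lambda*y, 1 = 2*lambda*z
So x:6 = y:3 = z:1, i.e. x = 6t, y = 3t, z = 1t
Constraint: t^2*(6^2 + 3^2 + 1^2) = 184
  t^2 * 46 = 184  =>  t = sqrt(4)
Maximum = 6*6t + 3*3t + 1*1t = 46*sqrt(4) = 92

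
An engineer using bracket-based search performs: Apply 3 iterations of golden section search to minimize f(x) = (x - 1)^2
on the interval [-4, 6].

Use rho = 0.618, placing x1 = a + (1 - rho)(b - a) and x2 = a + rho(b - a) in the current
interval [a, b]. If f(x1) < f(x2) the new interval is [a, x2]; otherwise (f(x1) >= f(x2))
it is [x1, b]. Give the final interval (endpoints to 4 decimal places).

Golden section search for min of f(x) = (x - 1)^2 on [-4, 6].
Each step: x1 = a + (1 - rho)(b - a), x2 = a + rho(b - a); if f(x1) < f(x2) keep [a, x2], otherwise keep [x1, b].
Step 1: [-4.0000, 6.0000], x1=-0.1800 (f=1.3924), x2=2.1800 (f=1.3924); f(x1) = f(x2) (tie, not '<') => keep [-0.1800, 6.0000]
Step 2: [-0.1800, 6.0000], x1=2.1808 (f=1.3942), x2=3.6392 (f=6.9656); f(x1) < f(x2) => keep [-0.1800, 3.6392]
Step 3: [-0.1800, 3.6392], x1=1.2789 (f=0.0778), x2=2.1803 (f=1.3931); f(x1) < f(x2) => keep [-0.1800, 2.1803]
Final interval: [-0.1800, 2.1803]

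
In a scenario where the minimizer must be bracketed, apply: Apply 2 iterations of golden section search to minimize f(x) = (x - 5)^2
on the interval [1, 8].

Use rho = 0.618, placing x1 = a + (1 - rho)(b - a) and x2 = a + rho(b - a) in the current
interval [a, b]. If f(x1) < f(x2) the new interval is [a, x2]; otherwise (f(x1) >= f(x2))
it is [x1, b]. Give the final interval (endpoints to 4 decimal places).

Golden section search for min of f(x) = (x - 5)^2 on [1, 8].
Each step: x1 = a + (1 - rho)(b - a), x2 = a + rho(b - a); if f(x1) < f(x2) keep [a, x2], otherwise keep [x1, b].
Step 1: [1.0000, 8.0000], x1=3.6740 (f=1.7583), x2=5.3260 (f=0.1063); f(x1) > f(x2) => keep [3.6740, 8.0000]
Step 2: [3.6740, 8.0000], x1=5.3265 (f=0.1066), x2=6.3475 (f=1.8157); f(x1) < f(x2) => keep [3.6740, 6.3475]
Final interval: [3.6740, 6.3475]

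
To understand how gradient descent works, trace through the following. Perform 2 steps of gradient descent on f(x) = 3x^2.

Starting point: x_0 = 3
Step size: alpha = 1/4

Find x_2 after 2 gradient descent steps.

f(x) = 3x^2, f'(x) = 6x + (0)
Step 1: f'(3) = 18, x_1 = 3 - 1/4 * 18 = -3/2
Step 2: f'(-3/2) = -9, x_2 = -3/2 - 1/4 * -9 = 3/4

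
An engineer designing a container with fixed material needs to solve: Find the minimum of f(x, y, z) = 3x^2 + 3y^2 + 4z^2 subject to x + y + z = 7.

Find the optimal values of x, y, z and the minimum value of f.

Using Lagrange multipliers on f = 3x^2 + 3y^2 + 4z^2 with constraint x + y + z = 7:
Conditions: 2*3*x = lambda, 2*3*y = lambda, 2*4*z = lambda
So x = lambda/6, y = lambda/6, z = lambda/8
Substituting into constraint: lambda * (11/24) = 7
lambda = 168/11
x = 28/11, y = 28/11, z = 21/11
Minimum value = 588/11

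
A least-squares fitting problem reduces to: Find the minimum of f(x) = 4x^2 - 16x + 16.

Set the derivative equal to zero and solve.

f(x) = 4x^2 - 16x + 16
f'(x) = 8x + (-16) = 0
x = 16/8 = 2
f(2) = 0
Since f''(x) = 8 > 0, this is a minimum.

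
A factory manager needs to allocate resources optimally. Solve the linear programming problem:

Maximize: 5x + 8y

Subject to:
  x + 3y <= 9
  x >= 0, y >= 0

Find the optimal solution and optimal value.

The feasible region has vertices at [(0, 0), (9, 0), (0, 3)].
Checking objective 5x + 8y at each vertex:
  (0, 0): 5*0 + 8*0 = 0
  (9, 0): 5*9 + 8*0 = 45
  (0, 3): 5*0 + 8*3 = 24
Maximum is 45 at (9, 0).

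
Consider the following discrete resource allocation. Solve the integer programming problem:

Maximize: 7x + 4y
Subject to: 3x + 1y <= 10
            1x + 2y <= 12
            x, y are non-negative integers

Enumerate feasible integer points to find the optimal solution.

Constraint 1: 3x + 1y <= 10
Constraint 2: 1x + 2y <= 12
Feasible x range (need y >= 0): 0 <= x <= min(10/3, 12/1) => x in {0, ..., 3}.
Enumerate feasible integer points row by row (the coefficient of y is 4 > 0, so for each x the largest feasible y gives the best value):
  x = 0: y <= min((10 - 3*0)/1, (12 - 1*0)/2) => y in {0, ..., 6}; best 7*0 + 4*6 = 24
  x = 1: y <= min((10 - 3*1)/1, (12 - 1*1)/2) => y in {0, ..., 5}; best 7*1 + 4*5 = 27
  x = 2: y <= min((10 - 3*2)/1, (12 - 1*2)/2) => y in {0, ..., 4}; best 7*2 + 4*4 = 30
  x = 3: y <= min((10 - 3*3)/1, (12 - 1*3)/2) => y in {0, ..., 1}; best 7*3 + 4*1 = 25
The maximum 7x + 4y = 30 is achieved at x = 2, y = 4.
Check: 3*2 + 1*4 = 10 <= 10 and 1*2 + 2*4 = 10 <= 12.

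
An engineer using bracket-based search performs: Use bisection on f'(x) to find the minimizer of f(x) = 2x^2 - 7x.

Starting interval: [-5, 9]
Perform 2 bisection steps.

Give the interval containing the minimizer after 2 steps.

Finding critical point of f(x) = 2x^2 - 7x using bisection on f'(x) = 4x + -7.
f'(x) = 0 when x = 7/4.
Starting interval: [-5, 9]
Step 1: mid = 2, f'(mid) = 1, new interval = [-5, 2]
Step 2: mid = -3/2, f'(mid) = -13, new interval = [-3/2, 2]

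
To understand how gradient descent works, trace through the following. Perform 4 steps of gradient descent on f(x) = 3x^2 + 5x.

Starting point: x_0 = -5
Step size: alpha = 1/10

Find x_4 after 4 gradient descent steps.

f(x) = 3x^2 + 5x, f'(x) = 6x + (5)
Step 1: f'(-5) = -25, x_1 = -5 - 1/10 * -25 = -5/2
Step 2: f'(-5/2) = -10, x_2 = -5/2 - 1/10 * -10 = -3/2
Step 3: f'(-3/2) = -4, x_3 = -3/2 - 1/10 * -4 = -11/10
Step 4: f'(-11/10) = -8/5, x_4 = -11/10 - 1/10 * -8/5 = -47/50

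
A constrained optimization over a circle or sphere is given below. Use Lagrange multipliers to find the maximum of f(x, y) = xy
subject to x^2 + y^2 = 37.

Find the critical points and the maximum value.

Lagrange conditions: y = 2*lambda*x and x = 2*lambda*y
If x = 0 then y = 0, violating the constraint, so x, y != 0.
Dividing: y/x = x/y => x^2 = y^2 => y = x or y = -x
Constraint: 2x^2 = 37 => x^2 = 37/2 => x = +/-sqrt(37/2)
Critical points: (sqrt(37/2), sqrt(37/2)), (-sqrt(37/2), -sqrt(37/2)), (sqrt(37/2), -sqrt(37/2)), (-sqrt(37/2), sqrt(37/2))
  y = x:  xy = x^2 = 37/2  at (sqrt(37/2), sqrt(37/2)) and (-sqrt(37/2), -sqrt(37/2))
  y = -x: xy = -x^2 = -37/2 at (sqrt(37/2), -sqrt(37/2)) and (-sqrt(37/2), sqrt(37/2))
Maximum xy = 37/2 at (sqrt(37/2), sqrt(37/2)) and (-sqrt(37/2), -sqrt(37/2))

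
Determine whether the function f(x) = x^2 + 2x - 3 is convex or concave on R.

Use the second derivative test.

f(x) = x^2 + 2x - 3
f'(x) = 2x + 2
f''(x) = 2
Since f''(x) = 2 > 0 for all x, f is convex on R.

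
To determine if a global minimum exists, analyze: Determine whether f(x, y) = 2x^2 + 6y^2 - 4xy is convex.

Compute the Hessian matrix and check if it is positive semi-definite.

f(x,y) = 2x^2 + 6y^2 - 4xy
Hessian H = [[4, -4], [-4, 12]]
trace(H) = 16, det(H) = 32
Eigenvalues: (16 +/- sqrt(128)) / 2 = 13.66, 2.343
Since both eigenvalues > 0, f is convex.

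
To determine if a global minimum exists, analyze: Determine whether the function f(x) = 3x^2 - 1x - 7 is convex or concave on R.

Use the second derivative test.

f(x) = 3x^2 - 1x - 7
f'(x) = 6x - 1
f''(x) = 6
Since f''(x) = 6 > 0 for all x, f is convex on R.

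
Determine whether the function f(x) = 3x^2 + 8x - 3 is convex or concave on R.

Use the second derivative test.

f(x) = 3x^2 + 8x - 3
f'(x) = 6x + 8
f''(x) = 6
Since f''(x) = 6 > 0 for all x, f is convex on R.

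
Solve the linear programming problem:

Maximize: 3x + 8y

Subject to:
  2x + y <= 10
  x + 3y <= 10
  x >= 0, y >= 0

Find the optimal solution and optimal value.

Feasible vertices: (0, 0), (0, 10/3), (4, 2), (5, 0)
Objective 3x + 8y at each:
  (0, 0): 0
  (0, 10/3): 80/3
  (4, 2): 28
  (5, 0): 15
Maximum is 28 at (4, 2).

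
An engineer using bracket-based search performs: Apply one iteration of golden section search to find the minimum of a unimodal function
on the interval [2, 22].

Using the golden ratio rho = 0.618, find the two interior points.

Golden section search on [2, 22].
Golden ratio rho = 0.618 (approx).
Interior points:
  x_1 = 2 + (1-0.618)*20 = 9.6400
  x_2 = 2 + 0.618*20 = 14.3600
Compare f(x_1) and f(x_2) to determine which subinterval to keep.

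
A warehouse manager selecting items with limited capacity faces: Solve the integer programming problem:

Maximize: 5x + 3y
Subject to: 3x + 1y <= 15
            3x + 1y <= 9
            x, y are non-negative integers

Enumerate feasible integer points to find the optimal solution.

Constraint 1: 3x + 1y <= 15
Constraint 2: 3x + 1y <= 9
Feasible x range (need y >= 0): 0 <= x <= min(15/3, 9/3) => x in {0, ..., 3}.
Enumerate feasible integer points row by row (the coefficient of y is 3 > 0, so for each x the largest feasible y gives the best value):
  x = 0: y <= min((15 - 3*0)/1, (9 - 3*0)/1) => y in {0, ..., 9}; best 5*0 + 3*9 = 27
  x = 1: y <= min((15 - 3*1)/1, (9 - 3*1)/1) => y in {0, ..., 6}; best 5*1 + 3*6 = 23
  x = 2: y <= min((15 - 3*2)/1, (9 - 3*2)/1) => y in {0, ..., 3}; best 5*2 + 3*3 = 19
  x = 3: y <= min((15 - 3*3)/1, (9 - 3*3)/1) => y in {0}; best 5*3 + 3*0 = 15
The maximum 5x + 3y = 27 is achieved at x = 0, y = 9.
Check: 3*0 + 1*9 = 9 <= 15 and 3*0 + 1*9 = 9 <= 9.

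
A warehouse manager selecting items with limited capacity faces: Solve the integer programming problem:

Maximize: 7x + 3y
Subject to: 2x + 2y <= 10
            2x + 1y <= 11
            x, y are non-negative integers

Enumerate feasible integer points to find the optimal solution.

Constraint 1: 2x + 2y <= 10
Constraint 2: 2x + 1y <= 11
Feasible x range (need y >= 0): 0 <= x <= min(10/2, 11/2) => x in {0, ..., 5}.
Enumerate feasible integer points row by row (the coefficient of y is 3 > 0, so for each x the largest feasible y gives the best value):
  x = 0: y <= min((10 - 2*0)/2, (11 - 2*0)/1) => y in {0, ..., 5}; best 7*0 + 3*5 = 15
  x = 1: y <= min((10 - 2*1)/2, (11 - 2*1)/1) => y in {0, ..., 4}; best 7*1 + 3*4 = 19
  x = 2: y <= min((10 - 2*2)/2, (11 - 2*2)/1) => y in {0, ..., 3}; best 7*2 + 3*3 = 23
  x = 3: y <= min((10 - 2*3)/2, (11 - 2*3)/1) => y in {0, ..., 2}; best 7*3 + 3*2 = 27
  x = 4: y <= min((10 - 2*4)/2, (11 - 2*4)/1) => y in {0, ..., 1}; best 7*4 + 3*1 = 31
  x = 5: y <= min((10 - 2*5)/2, (11 - 2*5)/1) => y in {0}; best 7*5 + 3*0 = 35
The maximum 7x + 3y = 35 is achieved at x = 5, y = 0.
Check: 2*5 + 2*0 = 10 <= 10 and 2*5 + 1*0 = 10 <= 11.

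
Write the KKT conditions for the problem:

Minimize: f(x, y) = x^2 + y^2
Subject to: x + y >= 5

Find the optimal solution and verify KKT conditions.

KKT conditions for min x^2 + y^2 s.t. x + y >= 5:
Stationarity: 2x = mu, 2y = mu
So x = y = mu/2.
Complementary slackness: mu*(x + y - 5) = 0
Primal feasibility: x + y >= 5; dual feasibility: mu >= 0
If mu = 0 then x = y = 0, but 0 + 0 < 5 is infeasible, so the constraint is active.
Constraint active: x + y = 2*(mu/2) = 5 => mu = 5
x = y = 5/2, f = 25/2
Verify: stationarity 2*(5/2) = 5 = mu; primal 5/2 + 5/2 = 5 >= 5; dual mu = 5 >= 0; complementary slackness 5*(5 - 5) = 0. All KKT conditions hold.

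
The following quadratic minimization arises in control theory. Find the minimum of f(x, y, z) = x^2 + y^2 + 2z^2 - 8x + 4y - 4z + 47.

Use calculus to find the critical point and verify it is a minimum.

f(x,y,z) = x^2 + y^2 + 2z^2 - 8x + 4y - 4z + 47
df/dx = 2x + (-8) = 0 => x = 4
df/dy = 2y + (4) = 0 => y = -2
df/dz = 4z + (-4) = 0 => z = 1
f(4,-2,1) = 1*(4)^2 + 1*(-2)^2 + 2*(1)^2 + -8*(4) + 4*(-2) + -4*(1) + 47 = 25
Hessian is diagonal with entries 2, 2, 4 > 0, confirmed minimum.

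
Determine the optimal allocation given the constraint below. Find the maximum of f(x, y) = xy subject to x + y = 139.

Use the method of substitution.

Substitute y = 139 - x into f(x,y) = xy:
g(x) = x(139 - x) = 139x - x^2
g'(x) = 139 - 2x = 0  =>  x = 139/2
y = 139 - 139/2 = 139/2
Maximum value = (139/2) * (139/2) = 19321/4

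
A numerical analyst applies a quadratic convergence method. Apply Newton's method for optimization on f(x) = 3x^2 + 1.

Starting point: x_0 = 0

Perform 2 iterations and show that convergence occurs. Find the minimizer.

f(x) = 3x^2 + 1, f'(x) = 6x + (0), f''(x) = 6
Step 1: f'(0) = 0, x_1 = 0 - 0/6 = 0
Step 2: f'(0) = 0, x_2 = 0 (converged)
Newton's method converges in 1 step for quadratics.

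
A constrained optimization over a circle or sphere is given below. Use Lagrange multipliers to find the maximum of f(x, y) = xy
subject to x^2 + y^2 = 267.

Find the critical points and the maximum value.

Lagrange conditions: y = 2*lambda*x and x = 2*lambda*y
If x = 0 then y = 0, violating the constraint, so x, y != 0.
Dividing: y/x = x/y => x^2 = y^2 => y = x or y = -x
Constraint: 2x^2 = 267 => x^2 = 267/2 => x = +/-sqrt(267/2)
Critical points: (sqrt(267/2), sqrt(267/2)), (-sqrt(267/2), -sqrt(267/2)), (sqrt(267/2), -sqrt(267/2)), (-sqrt(267/2), sqrt(267/2))
  y = x:  xy = x^2 = 267/2  at (sqrt(267/2), sqrt(267/2)) and (-sqrt(267/2), -sqrt(267/2))
  y = -x: xy = -x^2 = -267/2 at (sqrt(267/2), -sqrt(267/2)) and (-sqrt(267/2), sqrt(267/2))
Maximum xy = 267/2 at (sqrt(267/2), sqrt(267/2)) and (-sqrt(267/2), -sqrt(267/2))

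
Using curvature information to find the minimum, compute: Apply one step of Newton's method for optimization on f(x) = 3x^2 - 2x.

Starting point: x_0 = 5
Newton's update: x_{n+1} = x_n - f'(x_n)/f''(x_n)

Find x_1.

f(x) = 3x^2 - 2x
f'(x) = 6x + (-2), f''(x) = 6
Newton step: x_1 = x_0 - f'(x_0)/f''(x_0)
f'(5) = 28
x_1 = 5 - 28/6 = 1/3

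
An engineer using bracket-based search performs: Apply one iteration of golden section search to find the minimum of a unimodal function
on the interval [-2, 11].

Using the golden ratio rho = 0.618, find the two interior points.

Golden section search on [-2, 11].
Golden ratio rho = 0.618 (approx).
Interior points:
  x_1 = -2 + (1-0.618)*13 = 2.9660
  x_2 = -2 + 0.618*13 = 6.0340
Compare f(x_1) and f(x_2) to determine which subinterval to keep.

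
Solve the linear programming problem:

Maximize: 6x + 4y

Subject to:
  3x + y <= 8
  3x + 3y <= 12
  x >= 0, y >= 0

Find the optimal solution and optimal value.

Feasible vertices: (0, 0), (0, 4), (2, 2), (8/3, 0)
Objective 6x + 4y at each:
  (0, 0): 0
  (0, 4): 16
  (2, 2): 20
  (8/3, 0): 16
Maximum is 20 at (2, 2).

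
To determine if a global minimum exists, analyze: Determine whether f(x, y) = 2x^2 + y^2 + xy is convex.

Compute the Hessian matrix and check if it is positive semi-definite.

f(x,y) = 2x^2 + y^2 + xy
Hessian H = [[4, 1], [1, 2]]
trace(H) = 6, det(H) = 7
Eigenvalues: (6 +/- sqrt(8)) / 2 = 4.414, 1.586
Since both eigenvalues > 0, f is convex.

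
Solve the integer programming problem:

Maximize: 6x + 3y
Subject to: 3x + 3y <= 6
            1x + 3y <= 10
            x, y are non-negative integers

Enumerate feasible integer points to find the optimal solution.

Constraint 1: 3x + 3y <= 6
Constraint 2: 1x + 3y <= 10
Feasible x range (need y >= 0): 0 <= x <= min(6/3, 10/1) => x in {0, ..., 2}.
Enumerate feasible integer points row by row (the coefficient of y is 3 > 0, so for each x the largest feasible y gives the best value):
  x = 0: y <= min((6 - 3*0)/3, (10 - 1*0)/3) => y in {0, ..., 2}; best 6*0 + 3*2 = 6
  x = 1: y <= min((6 - 3*1)/3, (10 - 1*1)/3) => y in {0, ..., 1}; best 6*1 + 3*1 = 9
  x = 2: y <= min((6 - 3*2)/3, (10 - 1*2)/3) => y in {0}; best 6*2 + 3*0 = 12
The maximum 6x + 3y = 12 is achieved at x = 2, y = 0.
Check: 3*2 + 3*0 = 6 <= 6 and 1*2 + 3*0 = 2 <= 10.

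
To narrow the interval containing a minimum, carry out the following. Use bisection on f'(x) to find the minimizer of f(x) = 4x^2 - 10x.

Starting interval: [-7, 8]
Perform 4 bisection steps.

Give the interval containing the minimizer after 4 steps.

Finding critical point of f(x) = 4x^2 - 10x using bisection on f'(x) = 8x + -10.
f'(x) = 0 when x = 5/4.
Starting interval: [-7, 8]
Step 1: mid = 1/2, f'(mid) = -6, new interval = [1/2, 8]
Step 2: mid = 17/4, f'(mid) = 24, new interval = [1/2, 17/4]
Step 3: mid = 19/8, f'(mid) = 9, new interval = [1/2, 19/8]
Step 4: mid = 23/16, f'(mid) = 3/2, new interval = [1/2, 23/16]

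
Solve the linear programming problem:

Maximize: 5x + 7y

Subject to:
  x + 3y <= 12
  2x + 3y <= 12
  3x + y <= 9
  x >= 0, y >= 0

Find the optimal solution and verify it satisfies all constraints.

Feasible vertices: (0, 0), (0, 4), (15/7, 18/7), (3, 0)
Objective 5x + 7y at each vertex:
  (0, 0): 0
  (0, 4): 28
  (15/7, 18/7): 201/7
  (3, 0): 15
Maximum is 201/7 at (15/7, 18/7).
Verify constraints at (x, y) = (15/7, 18/7):
  1*(15/7) + 3*(18/7) = 69/7 <= 12
  2*(15/7) + 3*(18/7) = 12 <= 12 (active)
  3*(15/7) + 1*(18/7) = 9 <= 9 (active)
  x = 15/7 >= 0, y = 18/7 >= 0. All constraints satisfied.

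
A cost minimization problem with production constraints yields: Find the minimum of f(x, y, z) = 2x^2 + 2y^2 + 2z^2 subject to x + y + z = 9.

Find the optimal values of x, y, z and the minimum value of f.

Using Lagrange multipliers on f = 2x^2 + 2y^2 + 2z^2 with constraint x + y + z = 9:
Conditions: 2*2*x = lambda, 2*2*y = lambda, 2*2*z = lambda
So x = lambda/4, y = lambda/4, z = lambda/4
Substituting into constraint: lambda * (3/4) = 9
lambda = 12
x = 3, y = 3, z = 3
Minimum value = 54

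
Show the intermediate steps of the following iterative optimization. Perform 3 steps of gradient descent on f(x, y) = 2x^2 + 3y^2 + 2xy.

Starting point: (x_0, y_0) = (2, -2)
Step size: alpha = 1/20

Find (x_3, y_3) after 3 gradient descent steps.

f(x,y) = 2x^2 + 3y^2 + 2xy
grad_x = 4x + 2y, grad_y = 6y + 2x
Step 1: grad = (4, -8), (9/5, -8/5)
Step 2: grad = (4, -6), (8/5, -13/10)
Step 3: grad = (19/5, -23/5), (141/100, -107/100)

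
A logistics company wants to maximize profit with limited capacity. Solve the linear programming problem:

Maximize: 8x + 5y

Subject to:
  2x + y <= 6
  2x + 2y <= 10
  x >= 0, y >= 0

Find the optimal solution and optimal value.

Feasible vertices: (0, 0), (0, 5), (1, 4), (3, 0)
Objective 8x + 5y at each:
  (0, 0): 0
  (0, 5): 25
  (1, 4): 28
  (3, 0): 24
Maximum is 28 at (1, 4).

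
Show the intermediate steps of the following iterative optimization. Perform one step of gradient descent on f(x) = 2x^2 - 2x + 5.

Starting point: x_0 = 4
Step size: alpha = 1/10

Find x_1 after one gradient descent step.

f(x) = 2x^2 - 2x + 5
f'(x) = 4x - 2
f'(4) = 4*4 + (-2) = 14
x_1 = x_0 - alpha * f'(x_0) = 4 - 1/10 * 14 = 13/5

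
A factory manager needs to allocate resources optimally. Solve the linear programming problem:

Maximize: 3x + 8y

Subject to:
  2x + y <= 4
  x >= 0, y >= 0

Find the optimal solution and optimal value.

The feasible region has vertices at [(0, 0), (2, 0), (0, 4)].
Checking objective 3x + 8y at each vertex:
  (0, 0): 3*0 + 8*0 = 0
  (2, 0): 3*2 + 8*0 = 6
  (0, 4): 3*0 + 8*4 = 32
Maximum is 32 at (0, 4).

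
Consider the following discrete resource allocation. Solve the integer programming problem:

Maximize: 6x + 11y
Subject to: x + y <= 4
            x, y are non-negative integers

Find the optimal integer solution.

Objective: 6x + 11y, constraint: x + y <= 4
Coefficient of y is 11 > coefficient of x is 6, so allocate the entire budget to y.
Optimal: x = 0, y = 4, value = 44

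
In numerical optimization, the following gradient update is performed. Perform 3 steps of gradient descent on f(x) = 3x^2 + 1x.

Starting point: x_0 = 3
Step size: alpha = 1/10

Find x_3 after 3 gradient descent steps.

f(x) = 3x^2 + 1x, f'(x) = 6x + (1)
Step 1: f'(3) = 19, x_1 = 3 - 1/10 * 19 = 11/10
Step 2: f'(11/10) = 38/5, x_2 = 11/10 - 1/10 * 38/5 = 17/50
Step 3: f'(17/50) = 76/25, x_3 = 17/50 - 1/10 * 76/25 = 9/250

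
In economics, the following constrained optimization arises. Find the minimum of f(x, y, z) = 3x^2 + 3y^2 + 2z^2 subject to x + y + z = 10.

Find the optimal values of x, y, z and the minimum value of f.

Using Lagrange multipliers on f = 3x^2 + 3y^2 + 2z^2 with constraint x + y + z = 10:
Conditions: 2*3*x = lambda, 2*3*y = lambda, 2*2*z = lambda
So x = lambda/6, y = lambda/6, z = lambda/4
Substituting into constraint: lambda * (7/12) = 10
lambda = 120/7
x = 20/7, y = 20/7, z = 30/7
Minimum value = 600/7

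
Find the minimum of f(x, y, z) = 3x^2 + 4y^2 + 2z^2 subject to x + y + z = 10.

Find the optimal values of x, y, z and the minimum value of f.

Using Lagrange multipliers on f = 3x^2 + 4y^2 + 2z^2 with constraint x + y + z = 10:
Conditions: 2*3*x = lambda, 2*4*y = lambda, 2*2*z = lambda
So x = lambda/6, y = lambda/8, z = lambda/4
Substituting into constraint: lambda * (13/24) = 10
lambda = 240/13
x = 40/13, y = 30/13, z = 60/13
Minimum value = 1200/13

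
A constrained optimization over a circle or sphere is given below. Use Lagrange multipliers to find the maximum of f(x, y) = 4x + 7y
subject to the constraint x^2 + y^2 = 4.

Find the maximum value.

Set up Lagrange conditions: grad f = lambda * grad g
  4 = 2*lambda*x
  7 = 2*lambda*y
From these: x/y = 4/7, so x = 4t, y = 7t for some t.
Substitute into constraint: (4t)^2 + (7t)^2 = 4
  t^2 * 65 = 4
  t = sqrt(4/65)
Maximum = 4*x + 7*y = (4^2 + 7^2)*t = 65 * sqrt(4/65) = sqrt(260)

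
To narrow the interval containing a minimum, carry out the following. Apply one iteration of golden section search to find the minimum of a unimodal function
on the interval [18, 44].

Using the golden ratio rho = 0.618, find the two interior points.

Golden section search on [18, 44].
Golden ratio rho = 0.618 (approx).
Interior points:
  x_1 = 18 + (1-0.618)*26 = 27.9320
  x_2 = 18 + 0.618*26 = 34.0680
Compare f(x_1) and f(x_2) to determine which subinterval to keep.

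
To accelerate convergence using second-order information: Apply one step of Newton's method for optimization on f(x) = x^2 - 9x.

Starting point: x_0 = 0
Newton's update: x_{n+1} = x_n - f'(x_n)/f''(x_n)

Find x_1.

f(x) = x^2 - 9x
f'(x) = 2x + (-9), f''(x) = 2
Newton step: x_1 = x_0 - f'(x_0)/f''(x_0)
f'(0) = -9
x_1 = 0 - -9/2 = 9/2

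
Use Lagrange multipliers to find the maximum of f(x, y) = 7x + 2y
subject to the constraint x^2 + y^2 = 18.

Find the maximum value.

Set up Lagrange conditions: grad f = lambda * grad g
  7 = 2*lambda*x
  2 = 2*lambda*y
From these: x/y = 7/2, so x = 7t, y = 2t for some t.
Substitute into constraint: (7t)^2 + (2t)^2 = 18
  t^2 * 53 = 18
  t = sqrt(18/53)
Maximum = 7*x + 2*y = (7^2 + 2^2)*t = 53 * sqrt(18/53) = sqrt(954)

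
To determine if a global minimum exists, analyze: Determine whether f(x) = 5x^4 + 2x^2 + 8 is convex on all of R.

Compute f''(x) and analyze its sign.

f(x) = 5x^4 + 2x^2 + 8
f'(x) = 20x^3 + 4x
f''(x) = 60x^2 + 4
f''(x) = 60x^2 + 4 >= 4 > 0 for all x
Therefore, f is convex on R.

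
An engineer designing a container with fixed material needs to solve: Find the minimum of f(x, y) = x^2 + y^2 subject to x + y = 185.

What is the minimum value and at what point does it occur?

Substitute y = 185 - x into f(x,y) = x^2 + y^2:
g(x) = x^2 + (185 - x)^2 = 2x^2 - 370x + 34225
g'(x) = 4x - 370 = 0  =>  x = 185/2
y = 185 - 185/2 = 185/2
Minimum value = (185/2)^2 + (185/2)^2 = 34225/2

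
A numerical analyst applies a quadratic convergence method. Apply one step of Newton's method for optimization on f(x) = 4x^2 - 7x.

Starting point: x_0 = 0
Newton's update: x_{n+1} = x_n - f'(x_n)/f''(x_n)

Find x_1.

f(x) = 4x^2 - 7x
f'(x) = 8x + (-7), f''(x) = 8
Newton step: x_1 = x_0 - f'(x_0)/f''(x_0)
f'(0) = -7
x_1 = 0 - -7/8 = 7/8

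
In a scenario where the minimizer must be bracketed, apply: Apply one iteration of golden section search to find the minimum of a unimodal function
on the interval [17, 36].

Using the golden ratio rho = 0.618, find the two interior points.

Golden section search on [17, 36].
Golden ratio rho = 0.618 (approx).
Interior points:
  x_1 = 17 + (1-0.618)*19 = 24.2580
  x_2 = 17 + 0.618*19 = 28.7420
Compare f(x_1) and f(x_2) to determine which subinterval to keep.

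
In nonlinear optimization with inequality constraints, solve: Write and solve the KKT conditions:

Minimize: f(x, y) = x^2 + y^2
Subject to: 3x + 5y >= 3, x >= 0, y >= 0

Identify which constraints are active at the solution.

KKT conditions for min x^2 + y^2 s.t. 3x + 5y >= 3, x >= 0, y >= 0:
Stationarity: 2x = mu*3 + mu_x, 2y = mu*5 + mu_y, with mu, mu_x, mu_y >= 0
Complementary slackness: mu*(3x + 5y - 3) = 0, mu_x*x = 0, mu_y*y = 0
(0, 0) is infeasible (3*0 + 5*0 < 3), so if mu = 0 stationarity would force x = mu_x/2 >= 0, y = mu_y/2 >= 0 with mu_x*x = mu_y*y = 0, i.e. x = y = 0: contradiction. Hence mu > 0 and 3x + 5y = 3 is active.
Try x > 0, y > 0 (so mu_x = mu_y = 0): x = 3*mu/2, y = 5*mu/2
Substitute: 3*(3*mu/2) + 5*(5*mu/2) = 3
  mu*34/2 = 3 => mu = 3/17
x* = 9/34 > 0, y* = 15/34 > 0, consistent with mu_x = mu_y = 0.
f is convex and the constraints are linear, so this KKT point is the global minimum.
f* = 9/34
Active constraints: 3x + 5y >= 3 (holds with equality, mu = 3/17 > 0); x >= 0 and y >= 0 are inactive (mu_x = mu_y = 0).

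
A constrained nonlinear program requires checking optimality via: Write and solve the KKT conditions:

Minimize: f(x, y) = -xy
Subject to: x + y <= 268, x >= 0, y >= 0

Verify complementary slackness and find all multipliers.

Problem: min -xy s.t. x + y <= 268 (multiplier lambda), x >= 0 (mu_x), y >= 0 (mu_y)
KKT stationarity: -y + lambda - mu_x = 0, -x + lambda - mu_y = 0, with lambda, mu_x, mu_y >= 0
Complementary slackness: lambda*(x + y - 268) = 0, mu_x*x = 0, mu_y*y = 0
If lambda = 0: y = -mu_x <= 0 and x = -mu_y <= 0 force x = y = 0 with f = 0; but x = y = 134 is feasible with f = -17956 < 0, so this is not the minimum. Hence lambda > 0 and x + y = 268.
Try x > 0, y > 0 (so mu_x = mu_y = 0): y = lambda, x = lambda => x = y = lambda
x + y = 268 => 2*lambda = 268 => lambda = 134
x* = y* = 134 > 0, consistent with mu_x = mu_y = 0.
(Any feasible point with x = 0 or y = 0 has f = 0 > -17956, so the minimum is not on those boundaries.)
min(-xy) = -17956 (i.e. max xy = 17956)
Multipliers: lambda = 134, mu_x = 0, mu_y = 0
Complementary slackness: lambda*(x + y - 268) = 134*(134 + 134 - 268) = 0, mu_x*x = 0*134 = 0, mu_y*y = 0*134 = 0. Satisfied.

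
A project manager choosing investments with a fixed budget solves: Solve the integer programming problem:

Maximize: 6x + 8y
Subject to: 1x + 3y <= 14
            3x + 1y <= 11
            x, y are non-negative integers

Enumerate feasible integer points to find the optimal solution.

Constraint 1: 1x + 3y <= 14
Constraint 2: 3x + 1y <= 11
Feasible x range (need y >= 0): 0 <= x <= min(14/1, 11/3) => x in {0, ..., 3}.
Enumerate feasible integer points row by row (the coefficient of y is 8 > 0, so for each x the largest feasible y gives the best value):
  x = 0: y <= min((14 - 1*0)/3, (11 - 3*0)/1) => y in {0, ..., 4}; best 6*0 + 8*4 = 32
  x = 1: y <= min((14 - 1*1)/3, (11 - 3*1)/1) => y in {0, ..., 4}; best 6*1 + 8*4 = 38
  x = 2: y <= min((14 - 1*2)/3, (11 - 3*2)/1) => y in {0, ..., 4}; best 6*2 + 8*4 = 44
  x = 3: y <= min((14 - 1*3)/3, (11 - 3*3)/1) => y in {0, ..., 2}; best 6*3 + 8*2 = 34
The maximum 6x + 8y = 44 is achieved at x = 2, y = 4.
Check: 1*2 + 3*4 = 14 <= 14 and 3*2 + 1*4 = 10 <= 11.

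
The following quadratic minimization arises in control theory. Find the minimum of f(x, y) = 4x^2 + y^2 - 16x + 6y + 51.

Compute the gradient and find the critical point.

f(x,y) = 4x^2 + y^2 - 16x + 6y + 51
df/dx = 8x + (-16) = 0  =>  x = 2
df/dy = 2y + (6) = 0  =>  y = -3
f(2, -3) = 4*(2)^2 + 1*(-3)^2 + -16*(2) + 6*(-3) + 51 = 26
Hessian is diagonal with entries 8, 2 > 0, so this is a minimum.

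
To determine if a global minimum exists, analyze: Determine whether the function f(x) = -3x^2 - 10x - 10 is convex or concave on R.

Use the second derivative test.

f(x) = -3x^2 - 10x - 10
f'(x) = -6x - 10
f''(x) = -6
Since f''(x) = -6 < 0 for all x, f is concave on R.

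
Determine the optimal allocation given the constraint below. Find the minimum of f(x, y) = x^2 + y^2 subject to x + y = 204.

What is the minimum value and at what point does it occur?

Substitute y = 204 - x into f(x,y) = x^2 + y^2:
g(x) = x^2 + (204 - x)^2 = 2x^2 - 408x + 41616
g'(x) = 4x - 408 = 0  =>  x = 102
y = 204 - 102 = 102
Minimum value = 102^2 + 102^2 = 20808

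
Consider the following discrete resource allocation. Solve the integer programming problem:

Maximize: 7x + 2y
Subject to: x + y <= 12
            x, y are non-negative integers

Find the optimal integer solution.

Objective: 7x + 2y, constraint: x + y <= 12
Coefficient of x is 7 >= coefficient of y is 2, so allocate the entire budget to x.
Optimal: x = 12, y = 0, value = 84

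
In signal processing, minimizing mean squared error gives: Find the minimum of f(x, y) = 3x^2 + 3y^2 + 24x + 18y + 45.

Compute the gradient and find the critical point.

f(x,y) = 3x^2 + 3y^2 + 24x + 18y + 45
df/dx = 6x + (24) = 0  =>  x = -4
df/dy = 6y + (18) = 0  =>  y = -3
f(-4, -3) = 3*(-4)^2 + 3*(-3)^2 + 24*(-4) + 18*(-3) + 45 = -30
Hessian is diagonal with entries 6, 6 > 0, so this is a minimum.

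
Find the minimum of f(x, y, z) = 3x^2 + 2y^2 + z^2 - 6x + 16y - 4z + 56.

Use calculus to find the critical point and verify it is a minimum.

f(x,y,z) = 3x^2 + 2y^2 + z^2 - 6x + 16y - 4z + 56
df/dx = 6x + (-6) = 0 => x = 1
df/dy = 4y + (16) = 0 => y = -4
df/dz = 2z + (-4) = 0 => z = 2
f(1,-4,2) = 3*(1)^2 + 2*(-4)^2 + 1*(2)^2 + -6*(1) + 16*(-4) + -4*(2) + 56 = 17
Hessian is diagonal with entries 6, 4, 2 > 0, confirmed minimum.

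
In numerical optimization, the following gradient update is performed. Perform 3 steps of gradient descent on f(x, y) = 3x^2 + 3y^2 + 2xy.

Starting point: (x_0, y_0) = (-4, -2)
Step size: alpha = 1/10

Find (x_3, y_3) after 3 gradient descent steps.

f(x,y) = 3x^2 + 3y^2 + 2xy
grad_x = 6x + 2y, grad_y = 6y + 2x
Step 1: grad = (-28, -20), (-6/5, 0)
Step 2: grad = (-36/5, -12/5), (-12/25, 6/25)
Step 3: grad = (-12/5, 12/25), (-6/25, 24/125)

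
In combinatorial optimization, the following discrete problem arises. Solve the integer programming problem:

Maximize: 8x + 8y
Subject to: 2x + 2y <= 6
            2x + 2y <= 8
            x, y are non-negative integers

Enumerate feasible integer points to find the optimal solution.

Constraint 1: 2x + 2y <= 6
Constraint 2: 2x + 2y <= 8
Feasible x range (need y >= 0): 0 <= x <= min(6/2, 8/2) => x in {0, ..., 3}.
Enumerate feasible integer points row by row (the coefficient of y is 8 > 0, so for each x the largest feasible y gives the best value):
  x = 0: y <= min((6 - 2*0)/2, (8 - 2*0)/2) => y in {0, ..., 3}; best 8*0 + 8*3 = 24
  x = 1: y <= min((6 - 2*1)/2, (8 - 2*1)/2) => y in {0, ..., 2}; best 8*1 + 8*2 = 24
  x = 2: y <= min((6 - 2*2)/2, (8 - 2*2)/2) => y in {0, ..., 1}; best 8*2 + 8*1 = 24
  x = 3: y <= min((6 - 2*3)/2, (8 - 2*3)/2) => y in {0}; best 8*3 + 8*0 = 24
The maximum 8x + 8y = 24 is achieved at x = 0, y = 3.
(The same value 24 is also attained at (1, 2), (2, 1), (3, 0).)
Check: 2*0 + 2*3 = 6 <= 6 and 2*0 + 2*3 = 6 <= 8.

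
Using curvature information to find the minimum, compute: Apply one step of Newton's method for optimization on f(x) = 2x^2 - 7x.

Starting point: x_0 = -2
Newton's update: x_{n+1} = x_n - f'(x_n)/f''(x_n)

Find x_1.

f(x) = 2x^2 - 7x
f'(x) = 4x + (-7), f''(x) = 4
Newton step: x_1 = x_0 - f'(x_0)/f''(x_0)
f'(-2) = -15
x_1 = -2 - -15/4 = 7/4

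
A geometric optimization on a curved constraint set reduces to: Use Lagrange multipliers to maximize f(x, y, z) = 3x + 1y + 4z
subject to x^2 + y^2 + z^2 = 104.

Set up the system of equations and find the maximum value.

Lagrange conditions: 3 = 2*lambda*x, 1 = 2*lambda*y, 4 = 2*lambda*z
So x:3 = y:1 = z:4, i.e. x = 3t, y = 1t, z = 4t
Constraint: t^2*(3^2 + 1^2 + 4^2) = 104
  t^2 * 26 = 104  =>  t = sqrt(4)
Maximum = 3*3t + 1*1t + 4*4t = 26*sqrt(4) = 52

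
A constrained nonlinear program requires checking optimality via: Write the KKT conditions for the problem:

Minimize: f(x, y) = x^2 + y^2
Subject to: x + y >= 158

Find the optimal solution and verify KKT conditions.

KKT conditions for min x^2 + y^2 s.t. x + y >= 158:
Stationarity: 2x = mu, 2y = mu
So x = y = mu/2.
Complementary slackness: mu*(x + y - 158) = 0
Primal feasibility: x + y >= 158; dual feasibility: mu >= 0
If mu = 0 then x = y = 0, but 0 + 0 < 158 is infeasible, so the constraint is active.
Constraint active: x + y = 2*(mu/2) = 158 => mu = 158
x = y = 79, f = 12482
Verify: stationarity 2*79 = 158 = mu; primal 79 + 79 = 158 >= 158; dual mu = 158 >= 0; complementary slackness 158*(158 - 158) = 0. All KKT conditions hold.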